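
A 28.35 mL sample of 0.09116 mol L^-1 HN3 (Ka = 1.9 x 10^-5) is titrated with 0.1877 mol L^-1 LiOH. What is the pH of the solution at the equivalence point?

n(HN3) = 0.09116 x 0.02835 = 0.002584 mol; V(LiOH) at equivalence = 0.002584/0.1877 = 0.01377 L.
At equivalence all the acid is converted to N3-; total volume = 0.02835 + 0.01377 = 0.04212 L, so [N3-] = 0.002584/0.04212 = 0.06136 M.
Kb = Kw/Ka = 1.0e-14 / 1.9 x 10^-5 = 5.26e-10.
[OH^-] = sqrt(Kb x [N3-]) = sqrt(5.26e-10 x 0.06136) = 5.68e-6 M.
pOH = 5.25, so pH = 14.00 - 5.25 = 8.75.

8.75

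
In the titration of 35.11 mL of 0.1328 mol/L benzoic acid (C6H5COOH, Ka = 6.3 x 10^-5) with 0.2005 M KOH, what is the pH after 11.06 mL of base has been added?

4.16

Initial n(C6H5COOH) = 0.1328 x 0.03511 = 0.004663 mol.
n(KOH) added = 0.2005 x 0.01106 = 0.002218 mol, converting that many moles of C6H5COOH to C6H5COO-.
Remaining n(C6H5COOH) = 0.002445 mol; n(C6H5COO-) = 0.002218 mol.
By Henderson-Hasselbalch, pH = pKa + log([A^-]/[HA]) = 4.20 + log(0.002218/0.002445) = 4.20 + (-0.04) = 4.16.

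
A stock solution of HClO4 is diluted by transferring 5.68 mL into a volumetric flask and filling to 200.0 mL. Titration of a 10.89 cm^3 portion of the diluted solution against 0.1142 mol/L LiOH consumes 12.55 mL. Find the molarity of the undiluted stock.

4.63 M

n(LiOH) = 0.1142 x 0.01255 = 0.001433 mol.
n(HClO4) in the aliquot = 0.001433 mol.
[diluted HClO4] = 0.001433 / 0.01089 = 0.1316 M.
Dilution factor = 200.0/5.680 = 35.21, so [stock] = 0.1316 x 35.21 = 4.63 M.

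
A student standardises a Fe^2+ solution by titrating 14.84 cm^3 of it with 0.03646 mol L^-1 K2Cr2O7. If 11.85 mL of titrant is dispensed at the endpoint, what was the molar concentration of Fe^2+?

n(K2Cr2O7) = 0.03646 x 0.01185 = 0.0004321 mol.
From the balanced equation, 1 mol K2Cr2O7 reacts with 6 mol Fe^2+, so n(Fe^2+) = 0.0004321 x 6/1 = 0.002592 mol.
[Fe^2+] = 0.002592 / 0.01484 L = 0.175 M.

0.175 M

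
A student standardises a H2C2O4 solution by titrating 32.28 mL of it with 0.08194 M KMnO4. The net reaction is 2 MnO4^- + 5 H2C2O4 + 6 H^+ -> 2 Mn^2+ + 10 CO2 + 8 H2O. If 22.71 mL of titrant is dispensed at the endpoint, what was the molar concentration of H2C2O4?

0.144 M

n(KMnO4) = 0.08194 x 0.02271 = 0.001861 mol.
From the balanced equation, 2 mol KMnO4 reacts with 5 mol H2C2O4, so n(H2C2O4) = 0.001861 x 5/2 = 0.004652 mol.
[H2C2O4] = 0.004652 / 0.03228 L = 0.144 M.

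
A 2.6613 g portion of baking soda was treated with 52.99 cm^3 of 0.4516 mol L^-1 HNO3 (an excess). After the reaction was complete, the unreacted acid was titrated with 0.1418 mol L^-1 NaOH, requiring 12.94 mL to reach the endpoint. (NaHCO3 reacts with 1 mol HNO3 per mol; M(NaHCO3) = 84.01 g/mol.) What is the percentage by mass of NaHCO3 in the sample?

Total n(HNO3) added = 0.4516 x 0.05299 = 0.02393 mol.
n(NaOH) used = 0.1418 x 0.01294 = 0.001835 mol, which equals the excess n(HNO3).
So n(HNO3) consumed by the sample = 0.02393 - 0.001835 = 0.02210 mol.
n(NaHCO3) = 0.02210 / 1 = 0.02210 mol.
mass NaHCO3 = 0.02210 x 84.01 = 1.856 g, so %NaHCO3 = 1.856/2.6613 x 100 = 69.7%.

69.7%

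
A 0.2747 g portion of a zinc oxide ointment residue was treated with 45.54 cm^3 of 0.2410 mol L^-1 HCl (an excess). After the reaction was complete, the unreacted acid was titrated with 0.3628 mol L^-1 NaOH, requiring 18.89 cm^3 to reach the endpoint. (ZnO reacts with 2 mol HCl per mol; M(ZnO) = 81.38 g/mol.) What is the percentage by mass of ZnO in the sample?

61.1%

Total n(HCl) added = 0.2410 x 0.04554 = 0.01098 mol.
n(NaOH) used = 0.3628 x 0.01889 = 0.006853 mol, which equals the excess n(HCl).
So n(HCl) consumed by the sample = 0.01098 - 0.006853 = 0.004122 mol.
n(ZnO) = 0.004122 / 2 = 0.002061 mol.
mass ZnO = 0.002061 x 81.38 = 0.1677 g, so %ZnO = 0.1677/0.2747 x 100 = 61.1%.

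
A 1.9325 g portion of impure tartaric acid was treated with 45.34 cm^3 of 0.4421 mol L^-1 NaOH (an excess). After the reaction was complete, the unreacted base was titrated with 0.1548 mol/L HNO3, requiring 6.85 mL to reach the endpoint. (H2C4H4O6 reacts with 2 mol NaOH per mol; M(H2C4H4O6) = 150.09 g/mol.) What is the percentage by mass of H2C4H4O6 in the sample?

Total n(NaOH) added = 0.4421 x 0.04534 = 0.02004 mol.
n(HNO3) used = 0.1548 x 0.006850 = 0.001060 mol, which equals the excess n(NaOH).
So n(NaOH) consumed by the sample = 0.02004 - 0.001060 = 0.01898 mol.
n(H2C4H4O6) = 0.01898 / 2 = 0.009492 mol.
mass H2C4H4O6 = 0.009492 x 150.09 = 1.425 g, so %H2C4H4O6 = 1.425/1.9325 x 100 = 73.7%.

73.7%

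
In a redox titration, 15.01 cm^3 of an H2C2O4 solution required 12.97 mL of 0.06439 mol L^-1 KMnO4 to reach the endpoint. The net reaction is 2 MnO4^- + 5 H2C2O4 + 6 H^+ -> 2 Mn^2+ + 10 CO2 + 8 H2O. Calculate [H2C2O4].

0.139 M

n(KMnO4) = 0.06439 x 0.01297 = 0.0008351 mol.
From the balanced equation, 2 mol KMnO4 reacts with 5 mol H2C2O4, so n(H2C2O4) = 0.0008351 x 5/2 = 0.002088 mol.
[H2C2O4] = 0.002088 / 0.01501 L = 0.139 M.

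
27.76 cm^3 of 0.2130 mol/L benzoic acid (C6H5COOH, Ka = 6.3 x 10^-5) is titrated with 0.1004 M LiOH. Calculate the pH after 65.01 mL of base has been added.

n(acid) = 0.2130 x 0.02776 = 0.005913 mol; n(LiOH) added = 0.1004 x 0.06501 = 0.006527 mol.
Base is in excess by 0.006527 - 0.005913 = 0.0006141 mol in a total volume of 0.09277 L.
[OH^-] = 0.0006141/0.09277 = 0.006620 M, so pOH = 2.18 and pH = 14.00 - 2.18 = 11.82.

11.82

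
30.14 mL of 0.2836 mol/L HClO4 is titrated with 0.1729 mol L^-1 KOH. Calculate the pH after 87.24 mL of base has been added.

n(acid) = 0.2836 x 0.03014 = 0.008548 mol; n(KOH) added = 0.1729 x 0.08724 = 0.01508 mol.
Base is in excess by 0.01508 - 0.008548 = 0.006536 mol in a total volume of 0.1174 L.
[OH^-] = 0.006536/0.1174 = 0.05568 M, so pOH = 1.25 and pH = 14.00 - 1.25 = 12.75.

12.75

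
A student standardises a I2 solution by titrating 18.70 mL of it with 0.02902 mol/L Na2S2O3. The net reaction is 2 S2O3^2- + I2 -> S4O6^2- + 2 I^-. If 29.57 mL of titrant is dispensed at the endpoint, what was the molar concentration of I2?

n(Na2S2O3) = 0.02902 x 0.02957 = 0.0008581 mol.
From the balanced equation, 2 mol Na2S2O3 reacts with 1 mol I2, so n(I2) = 0.0008581 x 1/2 = 0.0004291 mol.
[I2] = 0.0004291 / 0.01870 L = 0.0229 M.

0.0229 M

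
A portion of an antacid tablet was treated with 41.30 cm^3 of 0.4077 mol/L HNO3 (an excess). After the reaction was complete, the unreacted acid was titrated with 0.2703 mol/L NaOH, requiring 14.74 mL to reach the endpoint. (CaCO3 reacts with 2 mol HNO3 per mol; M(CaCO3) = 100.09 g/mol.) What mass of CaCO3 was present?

Total n(HNO3) added = 0.4077 x 0.04130 = 0.01684 mol.
n(NaOH) used = 0.2703 x 0.01474 = 0.003984 mol, which equals the excess n(HNO3).
So n(HNO3) consumed by the sample = 0.01684 - 0.003984 = 0.01285 mol.
n(CaCO3) = 0.01285 / 2 = 0.006427 mol.
mass = 0.006427 mol x 100.09 g/mol = 0.643 g.

0.643 g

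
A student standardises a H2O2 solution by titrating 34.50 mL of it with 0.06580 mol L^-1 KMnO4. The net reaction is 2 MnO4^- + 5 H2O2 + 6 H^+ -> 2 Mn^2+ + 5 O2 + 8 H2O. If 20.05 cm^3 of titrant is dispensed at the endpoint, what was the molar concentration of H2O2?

0.0956 M

n(KMnO4) = 0.06580 x 0.02005 = 0.001319 mol.
From the balanced equation, 2 mol KMnO4 reacts with 5 mol H2O2, so n(H2O2) = 0.001319 x 5/2 = 0.003298 mol.
[H2O2] = 0.003298 / 0.03450 L = 0.0956 M.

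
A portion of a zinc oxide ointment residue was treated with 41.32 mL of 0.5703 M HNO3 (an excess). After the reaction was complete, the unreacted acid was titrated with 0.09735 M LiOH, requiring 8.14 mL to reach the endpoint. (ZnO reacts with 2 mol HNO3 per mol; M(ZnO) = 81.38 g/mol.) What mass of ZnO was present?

Total n(HNO3) added = 0.5703 x 0.04132 = 0.02356 mol.
n(LiOH) used = 0.09735 x 0.008140 = 0.0007924 mol, which equals the excess n(HNO3).
So n(HNO3) consumed by the sample = 0.02356 - 0.0007924 = 0.02277 mol.
n(ZnO) = 0.02277 / 2 = 0.01139 mol.
mass = 0.01139 mol x 81.38 g/mol = 0.927 g.

0.927 g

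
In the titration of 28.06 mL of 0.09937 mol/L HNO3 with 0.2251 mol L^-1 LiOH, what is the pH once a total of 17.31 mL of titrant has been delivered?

n(acid) = 0.09937 x 0.02806 = 0.002788 mol; n(LiOH) added = 0.2251 x 0.01731 = 0.003896 mol.
Base is in excess by 0.003896 - 0.002788 = 0.001108 mol in a total volume of 0.04537 L.
[OH^-] = 0.001108/0.04537 = 0.02442 M, so pOH = 1.61 and pH = 14.00 - 1.61 = 12.39.

12.39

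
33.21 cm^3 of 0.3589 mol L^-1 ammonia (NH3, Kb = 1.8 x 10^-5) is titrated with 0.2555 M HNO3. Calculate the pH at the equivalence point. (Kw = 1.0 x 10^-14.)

n(NH3) = 0.3589 x 0.03321 = 0.01192 mol; V(HNO3) at equivalence = 0.01192/0.2555 = 0.04665 L.
At equivalence the base is fully converted to NH4+; total volume = 0.07986 L, so [NH4+] = 0.01192/0.07986 = 0.1492 M.
Ka(NH4+) = Kw/Kb = 1.0e-14 / 1.8 x 10^-5 = 5.56e-10.
[H^+] = sqrt(Ka x [NH4+]) = sqrt(5.56e-10 x 0.1492) = 9.11e-6 M.
pH = -log(9.11e-6) = 5.04.

5.04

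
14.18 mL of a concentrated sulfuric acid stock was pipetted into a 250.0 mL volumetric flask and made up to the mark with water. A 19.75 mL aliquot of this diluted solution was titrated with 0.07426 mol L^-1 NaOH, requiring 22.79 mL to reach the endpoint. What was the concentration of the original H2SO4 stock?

n(NaOH) = 0.07426 x 0.02279 = 0.001692 mol.
n(H2SO4) in the aliquot = 0.001692 x 1/2 = 0.0008462 mol.
[diluted H2SO4] = 0.0008462 / 0.01975 = 0.04285 M.
Dilution factor = 250.0/14.18 = 17.63, so [stock] = 0.04285 x 17.63 = 0.755 M.

0.755 M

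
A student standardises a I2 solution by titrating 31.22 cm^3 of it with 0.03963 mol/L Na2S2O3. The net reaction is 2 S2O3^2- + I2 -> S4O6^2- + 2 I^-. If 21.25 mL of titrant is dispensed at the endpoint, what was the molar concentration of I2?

0.0135 M

n(Na2S2O3) = 0.03963 x 0.02125 = 0.0008421 mol.
From the balanced equation, 2 mol Na2S2O3 reacts with 1 mol I2, so n(I2) = 0.0008421 x 1/2 = 0.0004211 mol.
[I2] = 0.0004211 / 0.03122 L = 0.0135 M.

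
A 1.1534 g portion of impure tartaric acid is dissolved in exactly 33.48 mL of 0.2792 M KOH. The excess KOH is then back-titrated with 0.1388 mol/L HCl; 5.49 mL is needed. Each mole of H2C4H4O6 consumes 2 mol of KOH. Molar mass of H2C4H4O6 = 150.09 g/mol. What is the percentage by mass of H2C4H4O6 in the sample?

55.9%

Total n(KOH) added = 0.2792 x 0.03348 = 0.009348 mol.
n(HCl) used = 0.1388 x 0.005490 = 0.0007620 mol, which equals the excess n(KOH).
So n(KOH) consumed by the sample = 0.009348 - 0.0007620 = 0.008586 mol.
n(H2C4H4O6) = 0.008586 / 2 = 0.004293 mol.
mass H2C4H4O6 = 0.004293 x 150.09 = 0.6443 g, so %H2C4H4O6 = 0.6443/1.1534 x 100 = 55.9%.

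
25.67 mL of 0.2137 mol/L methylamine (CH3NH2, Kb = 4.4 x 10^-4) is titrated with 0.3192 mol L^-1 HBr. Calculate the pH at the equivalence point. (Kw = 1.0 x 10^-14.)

5.77

n(CH3NH2) = 0.2137 x 0.02567 = 0.005486 mol; V(HBr) at equivalence = 0.005486/0.3192 = 0.01719 L.
At equivalence the base is fully converted to CH3NH3+; total volume = 0.04286 L, so [CH3NH3+] = 0.005486/0.04286 = 0.1280 M.
Ka(CH3NH3+) = Kw/Kb = 1.0e-14 / 4.4 x 10^-4 = 2.27e-11.
[H^+] = sqrt(Ka x [CH3NH3+]) = sqrt(2.27e-11 x 0.1280) = 1.71e-6 M.
pH = -log(1.71e-6) = 5.77.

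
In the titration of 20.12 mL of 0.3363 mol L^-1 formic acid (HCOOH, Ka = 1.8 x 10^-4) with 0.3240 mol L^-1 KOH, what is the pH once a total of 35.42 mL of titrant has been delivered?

n(acid) = 0.3363 x 0.02012 = 0.006766 mol; n(KOH) added = 0.3240 x 0.03542 = 0.01148 mol.
Base is in excess by 0.01148 - 0.006766 = 0.004710 mol in a total volume of 0.05554 L.
[OH^-] = 0.004710/0.05554 = 0.08480 M, so pOH = 1.07 and pH = 14.00 - 1.07 = 12.93.

12.93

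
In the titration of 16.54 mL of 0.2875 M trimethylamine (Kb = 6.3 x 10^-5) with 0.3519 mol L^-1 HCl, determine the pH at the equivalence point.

5.30

n((CH3)3N) = 0.2875 x 0.01654 = 0.004755 mol; V(HCl) at equivalence = 0.004755/0.3519 = 0.01351 L.
At equivalence the base is fully converted to (CH3)3NH+; total volume = 0.03005 L, so [(CH3)3NH+] = 0.004755/0.03005 = 0.1582 M.
Ka((CH3)3NH+) = Kw/Kb = 1.0e-14 / 6.3 x 10^-5 = 1.59e-10.
[H^+] = sqrt(Ka x [(CH3)3NH+]) = sqrt(1.59e-10 x 0.1582) = 5.01e-6 M.
pH = -log(5.01e-6) = 5.30.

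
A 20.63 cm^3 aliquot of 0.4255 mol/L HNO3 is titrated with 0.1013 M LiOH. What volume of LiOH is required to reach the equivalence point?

86.7 mL

n(HNO3) = 0.4255 mol/L x 0.02063 L = 0.008778 mol.
At equivalence n(LiOH) = n(HNO3) = 0.008778 mol.
V(LiOH) = 0.008778 / 0.1013 = 0.08665 L = 86.7 mL.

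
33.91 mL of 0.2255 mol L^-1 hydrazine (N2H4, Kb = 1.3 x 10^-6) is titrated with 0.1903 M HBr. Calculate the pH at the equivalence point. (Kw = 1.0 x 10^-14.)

n(N2H4) = 0.2255 x 0.03391 = 0.007647 mol; V(HBr) at equivalence = 0.007647/0.1903 = 0.04018 L.
At equivalence the base is fully converted to N2H5+; total volume = 0.07409 L, so [N2H5+] = 0.007647/0.07409 = 0.1032 M.
Ka(N2H5+) = Kw/Kb = 1.0e-14 / 1.3 x 10^-6 = 7.69e-9.
[H^+] = sqrt(Ka x [N2H5+]) = sqrt(7.69e-9 x 0.1032) = 2.82e-5 M.
pH = -log(2.82e-5) = 4.55.

4.55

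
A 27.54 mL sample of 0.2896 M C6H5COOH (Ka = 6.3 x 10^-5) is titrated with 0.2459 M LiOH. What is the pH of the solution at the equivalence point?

8.66

n(C6H5COOH) = 0.2896 x 0.02754 = 0.007976 mol; V(LiOH) at equivalence = 0.007976/0.2459 = 0.03243 L.
At equivalence all the acid is converted to C6H5COO-; total volume = 0.02754 + 0.03243 = 0.05997 L, so [C6H5COO-] = 0.007976/0.05997 = 0.1330 M.
Kb = Kw/Ka = 1.0e-14 / 6.3 x 10^-5 = 1.59e-10.
[OH^-] = sqrt(Kb x [C6H5COO-]) = sqrt(1.59e-10 x 0.1330) = 4.59e-6 M.
pOH = 5.34, so pH = 14.00 - 5.34 = 8.66.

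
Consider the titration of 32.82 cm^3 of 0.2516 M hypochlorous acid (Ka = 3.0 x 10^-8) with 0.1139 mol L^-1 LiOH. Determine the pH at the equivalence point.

n(HClO) = 0.2516 x 0.03282 = 0.008258 mol; V(LiOH) at equivalence = 0.008258/0.1139 = 0.07250 L.
At equivalence all the acid is converted to ClO-; total volume = 0.03282 + 0.07250 = 0.1053 L, so [ClO-] = 0.008258/0.1053 = 0.07841 M.
Kb = Kw/Ka = 1.0e-14 / 3.0 x 10^-8 = 3.33e-7.
[OH^-] = sqrt(Kb x [ClO-]) = sqrt(3.33e-7 x 0.07841) = 0.000162 M.
pOH = 3.79, so pH = 14.00 - 3.79 = 10.21.

10.21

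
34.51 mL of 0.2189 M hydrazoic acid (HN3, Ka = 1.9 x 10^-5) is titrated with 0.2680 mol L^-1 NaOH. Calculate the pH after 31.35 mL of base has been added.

12.11

n(acid) = 0.2189 x 0.03451 = 0.007554 mol; n(NaOH) added = 0.2680 x 0.03135 = 0.008402 mol.
Base is in excess by 0.008402 - 0.007554 = 0.0008476 mol in a total volume of 0.06586 L.
[OH^-] = 0.0008476/0.06586 = 0.01287 M, so pOH = 1.89 and pH = 14.00 - 1.89 = 12.11.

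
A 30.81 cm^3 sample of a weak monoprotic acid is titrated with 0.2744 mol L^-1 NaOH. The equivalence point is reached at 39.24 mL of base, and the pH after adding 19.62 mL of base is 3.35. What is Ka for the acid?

4.5 x 10^-4

19.62 mL is half of the equivalence volume, so this is the half-equivalence point where [HA] = [A^-].
At half-equivalence pH = pKa, so pKa = 3.35.
Ka = 10^(-3.35) = 4.5 x 10^-4.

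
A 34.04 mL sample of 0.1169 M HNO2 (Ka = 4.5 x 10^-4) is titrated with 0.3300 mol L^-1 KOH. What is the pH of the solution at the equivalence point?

8.14

n(HNO2) = 0.1169 x 0.03404 = 0.003979 mol; V(KOH) at equivalence = 0.003979/0.3300 = 0.01206 L.
At equivalence all the acid is converted to NO2-; total volume = 0.03404 + 0.01206 = 0.04610 L, so [NO2-] = 0.003979/0.04610 = 0.08632 M.
Kb = Kw/Ka = 1.0e-14 / 4.5 x 10^-4 = 2.22e-11.
[OH^-] = sqrt(Kb x [NO2-]) = sqrt(2.22e-11 x 0.08632) = 1.39e-6 M.
pOH = 5.86, so pH = 14.00 - 5.86 = 8.14.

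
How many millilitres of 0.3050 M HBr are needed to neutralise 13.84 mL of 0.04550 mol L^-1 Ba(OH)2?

n(Ba(OH)2) = 0.04550 mol/L x 0.01384 L = 0.0006297 mol.
The neutralisation is 1 Ba(OH)2 : 2 HBr, so n(HBr) = 0.0006297 x 2/1 = 0.001259 mol.
V(HBr) = 0.001259 / 0.3050 = 0.004129 L = 4.13 mL.

4.13 mL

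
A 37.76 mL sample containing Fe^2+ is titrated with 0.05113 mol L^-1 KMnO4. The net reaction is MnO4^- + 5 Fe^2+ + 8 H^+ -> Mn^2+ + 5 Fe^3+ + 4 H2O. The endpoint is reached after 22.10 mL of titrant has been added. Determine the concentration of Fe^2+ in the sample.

0.150 M

n(KMnO4) = 0.05113 x 0.02210 = 0.001130 mol.
From the balanced equation, 1 mol KMnO4 reacts with 5 mol Fe^2+, so n(Fe^2+) = 0.001130 x 5/1 = 0.005650 mol.
[Fe^2+] = 0.005650 / 0.03776 L = 0.150 M.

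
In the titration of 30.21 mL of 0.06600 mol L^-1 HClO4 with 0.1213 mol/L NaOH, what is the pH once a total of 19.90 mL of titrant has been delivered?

11.92

n(acid) = 0.06600 x 0.03021 = 0.001994 mol; n(NaOH) added = 0.1213 x 0.01990 = 0.002414 mol.
Base is in excess by 0.002414 - 0.001994 = 0.0004200 mol in a total volume of 0.05011 L.
[OH^-] = 0.0004200/0.05011 = 0.008382 M, so pOH = 2.08 and pH = 14.00 - 2.08 = 11.92.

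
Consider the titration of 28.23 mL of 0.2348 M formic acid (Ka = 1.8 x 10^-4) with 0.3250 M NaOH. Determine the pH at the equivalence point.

n(HCOOH) = 0.2348 x 0.02823 = 0.006628 mol; V(NaOH) at equivalence = 0.006628/0.3250 = 0.02040 L.
At equivalence all the acid is converted to HCOO-; total volume = 0.02823 + 0.02040 = 0.04863 L, so [HCOO-] = 0.006628/0.04863 = 0.1363 M.
Kb = Kw/Ka = 1.0e-14 / 1.8 x 10^-4 = 5.56e-11.
[OH^-] = sqrt(Kb x [HCOO-]) = sqrt(5.56e-11 x 0.1363) = 2.75e-6 M.
pOH = 5.56, so pH = 14.00 - 5.56 = 8.44.

8.44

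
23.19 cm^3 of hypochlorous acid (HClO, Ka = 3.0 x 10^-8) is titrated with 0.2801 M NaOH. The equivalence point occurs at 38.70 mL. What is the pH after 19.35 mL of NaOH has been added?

19.35 mL is exactly half the equivalence volume (38.70/2), i.e. the half-equivalence point.
There, n(HA) = n(A^-), so pH = pKa = -log(3.0 x 10^-8) = 7.52.

7.52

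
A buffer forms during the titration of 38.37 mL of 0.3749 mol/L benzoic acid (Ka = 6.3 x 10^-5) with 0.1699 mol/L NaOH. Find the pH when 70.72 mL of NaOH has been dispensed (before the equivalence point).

Initial n(C6H5COOH) = 0.3749 x 0.03837 = 0.01438 mol.
n(NaOH) added = 0.1699 x 0.07072 = 0.01202 mol, converting that many moles of C6H5COOH to C6H5COO-.
Remaining n(C6H5COOH) = 0.002370 mol; n(C6H5COO-) = 0.01202 mol.
By Henderson-Hasselbalch, pH = pKa + log([A^-]/[HA]) = 4.20 + log(0.01202/0.002370) = 4.20 + (+0.71) = 4.91.

4.91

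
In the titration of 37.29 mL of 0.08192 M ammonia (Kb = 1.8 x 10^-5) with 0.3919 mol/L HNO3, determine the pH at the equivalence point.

5.21

n(NH3) = 0.08192 x 0.03729 = 0.003055 mol; V(HNO3) at equivalence = 0.003055/0.3919 = 0.007795 L.
At equivalence the base is fully converted to NH4+; total volume = 0.04508 L, so [NH4+] = 0.003055/0.04508 = 0.06776 M.
Ka(NH4+) = Kw/Kb = 1.0e-14 / 1.8 x 10^-5 = 5.56e-10.
[H^+] = sqrt(Ka x [NH4+]) = sqrt(5.56e-10 x 0.06776) = 6.14e-6 M.
pH = -log(6.14e-6) = 5.21.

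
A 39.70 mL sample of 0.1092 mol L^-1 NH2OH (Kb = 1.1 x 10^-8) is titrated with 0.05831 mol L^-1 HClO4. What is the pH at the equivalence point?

3.73

n(NH2OH) = 0.1092 x 0.03970 = 0.004335 mol; V(HClO4) at equivalence = 0.004335/0.05831 = 0.07435 L.
At equivalence the base is fully converted to NH3OH+; total volume = 0.1140 L, so [NH3OH+] = 0.004335/0.1140 = 0.03801 M.
Ka(NH3OH+) = Kw/Kb = 1.0e-14 / 1.1 x 10^-8 = 9.09e-7.
[H^+] = sqrt(Ka x [NH3OH+]) = sqrt(9.09e-7 x 0.03801) = 0.000186 M.
pH = -log(0.000186) = 3.73.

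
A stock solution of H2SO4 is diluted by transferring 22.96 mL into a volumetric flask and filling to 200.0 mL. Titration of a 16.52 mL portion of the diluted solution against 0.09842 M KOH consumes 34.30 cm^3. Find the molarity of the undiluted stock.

n(KOH) = 0.09842 x 0.03430 = 0.003376 mol.
n(H2SO4) in the aliquot = 0.003376 x 1/2 = 0.001688 mol.
[diluted H2SO4] = 0.001688 / 0.01652 = 0.1022 M.
Dilution factor = 200.0/22.96 = 8.711, so [stock] = 0.1022 x 8.711 = 0.890 M.

0.890 M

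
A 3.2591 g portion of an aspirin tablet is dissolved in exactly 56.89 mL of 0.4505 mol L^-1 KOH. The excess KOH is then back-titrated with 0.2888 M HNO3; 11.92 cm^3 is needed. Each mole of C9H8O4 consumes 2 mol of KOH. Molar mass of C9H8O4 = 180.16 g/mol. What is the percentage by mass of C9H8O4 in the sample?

Total n(KOH) added = 0.4505 x 0.05689 = 0.02563 mol.
n(HNO3) used = 0.2888 x 0.01192 = 0.003442 mol, which equals the excess n(KOH).
So n(KOH) consumed by the sample = 0.02563 - 0.003442 = 0.02219 mol.
n(C9H8O4) = 0.02219 / 2 = 0.01109 mol.
mass C9H8O4 = 0.01109 x 180.16 = 1.999 g, so %C9H8O4 = 1.999/3.2591 x 100 = 61.3%.

61.3%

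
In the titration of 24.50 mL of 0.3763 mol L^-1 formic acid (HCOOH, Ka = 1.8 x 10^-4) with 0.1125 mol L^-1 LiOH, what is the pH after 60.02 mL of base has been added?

Initial n(HCOOH) = 0.3763 x 0.02450 = 0.009219 mol.
n(LiOH) added = 0.1125 x 0.06002 = 0.006752 mol, converting that many moles of HCOOH to HCOO-.
Remaining n(HCOOH) = 0.002467 mol; n(HCOO-) = 0.006752 mol.
By Henderson-Hasselbalch, pH = pKa + log([A^-]/[HA]) = 3.74 + log(0.006752/0.002467) = 3.74 + (+0.44) = 4.18.

4.18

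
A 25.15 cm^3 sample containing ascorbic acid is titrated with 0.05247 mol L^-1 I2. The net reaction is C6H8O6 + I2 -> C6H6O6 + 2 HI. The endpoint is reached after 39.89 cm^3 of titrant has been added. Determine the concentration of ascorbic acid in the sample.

0.0832 M

n(I2) = 0.05247 x 0.03989 = 0.002093 mol.
From the balanced equation, 1 mol I2 reacts with 1 mol ascorbic acid, so n(ascorbic acid) = 0.002093 x 1/1 = 0.002093 mol.
[ascorbic acid] = 0.002093 / 0.02515 L = 0.0832 M.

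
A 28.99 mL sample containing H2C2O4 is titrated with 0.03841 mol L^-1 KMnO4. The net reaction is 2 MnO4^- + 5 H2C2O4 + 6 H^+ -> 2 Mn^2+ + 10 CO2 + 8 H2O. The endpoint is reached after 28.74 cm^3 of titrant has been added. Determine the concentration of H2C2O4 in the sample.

n(KMnO4) = 0.03841 x 0.02874 = 0.001104 mol.
From the balanced equation, 2 mol KMnO4 reacts with 5 mol H2C2O4, so n(H2C2O4) = 0.001104 x 5/2 = 0.002760 mol.
[H2C2O4] = 0.002760 / 0.02899 L = 0.0952 M.

0.0952 M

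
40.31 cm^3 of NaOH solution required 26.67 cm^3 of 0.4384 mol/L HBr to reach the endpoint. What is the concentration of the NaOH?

n(HBr) delivered = 0.4384 x 0.02667 = 0.01169 mol.
For a 1:1 reaction, n(NaOH) = 0.01169 mol.
[NaOH] = 0.01169 mol / 0.04031 L = 0.290 M.

0.290 M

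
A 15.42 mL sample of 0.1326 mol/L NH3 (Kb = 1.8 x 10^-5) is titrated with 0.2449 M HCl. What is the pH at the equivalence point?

5.16

n(NH3) = 0.1326 x 0.01542 = 0.002045 mol; V(HCl) at equivalence = 0.002045/0.2449 = 0.008349 L.
At equivalence the base is fully converted to NH4+; total volume = 0.02377 L, so [NH4+] = 0.002045/0.02377 = 0.08602 M.
Ka(NH4+) = Kw/Kb = 1.0e-14 / 1.8 x 10^-5 = 5.56e-10.
[H^+] = sqrt(Ka x [NH4+]) = sqrt(5.56e-10 x 0.08602) = 6.91e-6 M.
pH = -log(6.91e-6) = 5.16.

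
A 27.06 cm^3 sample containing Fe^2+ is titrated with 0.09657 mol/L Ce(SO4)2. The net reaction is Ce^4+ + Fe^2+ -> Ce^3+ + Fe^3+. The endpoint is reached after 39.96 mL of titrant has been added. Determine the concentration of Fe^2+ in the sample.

0.143 M

n(Ce(SO4)2) = 0.09657 x 0.03996 = 0.003859 mol.
From the balanced equation, 1 mol Ce(SO4)2 reacts with 1 mol Fe^2+, so n(Fe^2+) = 0.003859 x 1/1 = 0.003859 mol.
[Fe^2+] = 0.003859 / 0.02706 L = 0.143 M.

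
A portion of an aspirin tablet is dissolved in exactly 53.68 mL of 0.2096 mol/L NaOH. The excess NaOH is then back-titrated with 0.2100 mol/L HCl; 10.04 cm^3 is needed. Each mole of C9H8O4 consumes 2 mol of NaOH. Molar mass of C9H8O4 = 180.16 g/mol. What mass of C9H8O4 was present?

0.824 g

Total n(NaOH) added = 0.2096 x 0.05368 = 0.01125 mol.
n(HCl) used = 0.2100 x 0.01004 = 0.002108 mol, which equals the excess n(NaOH).
So n(NaOH) consumed by the sample = 0.01125 - 0.002108 = 0.009143 mol.
n(C9H8O4) = 0.009143 / 2 = 0.004571 mol.
mass = 0.004571 mol x 180.16 g/mol = 0.824 g.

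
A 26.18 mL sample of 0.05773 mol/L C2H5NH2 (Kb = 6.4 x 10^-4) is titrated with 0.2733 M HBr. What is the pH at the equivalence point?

n(C2H5NH2) = 0.05773 x 0.02618 = 0.001511 mol; V(HBr) at equivalence = 0.001511/0.2733 = 0.005530 L.
At equivalence the base is fully converted to C2H5NH3+; total volume = 0.03171 L, so [C2H5NH3+] = 0.001511/0.03171 = 0.04766 M.
Ka(C2H5NH3+) = Kw/Kb = 1.0e-14 / 6.4 x 10^-4 = 1.56e-11.
[H^+] = sqrt(Ka x [C2H5NH3+]) = sqrt(1.56e-11 x 0.04766) = 8.63e-7 M.
pH = -log(8.63e-7) = 6.06.

6.06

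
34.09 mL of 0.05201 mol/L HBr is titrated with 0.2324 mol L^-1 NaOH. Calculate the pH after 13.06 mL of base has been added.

n(acid) = 0.05201 x 0.03409 = 0.001773 mol; n(NaOH) added = 0.2324 x 0.01306 = 0.003035 mol.
Base is in excess by 0.003035 - 0.001773 = 0.001262 mol in a total volume of 0.04715 L.
[OH^-] = 0.001262/0.04715 = 0.02677 M, so pOH = 1.57 and pH = 14.00 - 1.57 = 12.43.

12.43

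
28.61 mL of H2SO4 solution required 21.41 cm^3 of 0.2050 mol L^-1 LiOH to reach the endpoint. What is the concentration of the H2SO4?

n(LiOH) delivered = 0.2050 x 0.02141 = 0.004389 mol.
The reaction is 1 H2SO4 + 2 LiOH, so n(H2SO4) = 0.004389 x 1/2 = 0.002195 mol.
[H2SO4] = 0.002195 mol / 0.02861 L = 0.0767 M.

0.0767 M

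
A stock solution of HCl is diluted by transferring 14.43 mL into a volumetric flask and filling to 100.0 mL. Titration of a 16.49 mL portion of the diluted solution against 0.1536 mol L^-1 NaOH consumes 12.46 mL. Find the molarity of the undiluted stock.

n(NaOH) = 0.1536 x 0.01246 = 0.001914 mol.
n(HCl) in the aliquot = 0.001914 mol.
[diluted HCl] = 0.001914 / 0.01649 = 0.1161 M.
Dilution factor = 100.0/14.43 = 6.930, so [stock] = 0.1161 x 6.930 = 0.804 M.

0.804 M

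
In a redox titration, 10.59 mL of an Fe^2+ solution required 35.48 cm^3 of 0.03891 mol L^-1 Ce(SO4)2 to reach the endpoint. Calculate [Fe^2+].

0.130 M

n(Ce(SO4)2) = 0.03891 x 0.03548 = 0.001381 mol.
From the balanced equation, 1 mol Ce(SO4)2 reacts with 1 mol Fe^2+, so n(Fe^2+) = 0.001381 x 1/1 = 0.001381 mol.
[Fe^2+] = 0.001381 / 0.01059 L = 0.130 M.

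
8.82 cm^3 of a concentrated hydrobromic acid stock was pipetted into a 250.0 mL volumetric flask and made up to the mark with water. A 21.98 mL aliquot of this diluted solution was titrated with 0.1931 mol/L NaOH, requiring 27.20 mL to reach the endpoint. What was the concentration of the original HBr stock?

6.77 M

n(NaOH) = 0.1931 x 0.02720 = 0.005252 mol.
n(HBr) in the aliquot = 0.005252 mol.
[diluted HBr] = 0.005252 / 0.02198 = 0.2390 M.
Dilution factor = 250.0/8.820 = 28.34, so [stock] = 0.2390 x 28.34 = 6.77 M.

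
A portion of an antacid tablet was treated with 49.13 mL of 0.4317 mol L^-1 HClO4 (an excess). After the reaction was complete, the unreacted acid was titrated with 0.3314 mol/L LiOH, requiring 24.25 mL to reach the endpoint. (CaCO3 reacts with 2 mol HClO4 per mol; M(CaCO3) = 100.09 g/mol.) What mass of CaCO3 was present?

Total n(HClO4) added = 0.4317 x 0.04913 = 0.02121 mol.
n(LiOH) used = 0.3314 x 0.02425 = 0.008036 mol, which equals the excess n(HClO4).
So n(HClO4) consumed by the sample = 0.02121 - 0.008036 = 0.01317 mol.
n(CaCO3) = 0.01317 / 2 = 0.006586 mol.
mass = 0.006586 mol x 100.09 g/mol = 0.659 g.

0.659 g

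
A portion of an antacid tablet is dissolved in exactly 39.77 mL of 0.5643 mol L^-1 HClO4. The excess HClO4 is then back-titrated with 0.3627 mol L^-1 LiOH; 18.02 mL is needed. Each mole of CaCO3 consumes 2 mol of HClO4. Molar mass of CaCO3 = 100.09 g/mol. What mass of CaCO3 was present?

0.796 g

Total n(HClO4) added = 0.5643 x 0.03977 = 0.02244 mol.
n(LiOH) used = 0.3627 x 0.01802 = 0.006536 mol, which equals the excess n(HClO4).
So n(HClO4) consumed by the sample = 0.02244 - 0.006536 = 0.01591 mol.
n(CaCO3) = 0.01591 / 2 = 0.007953 mol.
mass = 0.007953 mol x 100.09 g/mol = 0.796 g.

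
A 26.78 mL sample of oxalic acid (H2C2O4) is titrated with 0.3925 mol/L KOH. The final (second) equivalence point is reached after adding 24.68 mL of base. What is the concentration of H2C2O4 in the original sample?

0.181 M

n(KOH) = 0.3925 x 0.02468 = 0.009687 mol.
At the final (second) equivalence point, 2 mol OH^- react per mol H2C2O4, so n(H2C2O4) = 0.009687 / 2 = 0.004843 mol.
[H2C2O4] = 0.004843 / 0.02678 L = 0.181 M.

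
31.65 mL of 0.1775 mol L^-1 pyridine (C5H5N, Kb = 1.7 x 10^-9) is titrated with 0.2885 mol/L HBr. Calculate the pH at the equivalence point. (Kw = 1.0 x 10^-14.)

n(C5H5N) = 0.1775 x 0.03165 = 0.005618 mol; V(HBr) at equivalence = 0.005618/0.2885 = 0.01947 L.
At equivalence the base is fully converted to C5H5NH+; total volume = 0.05112 L, so [C5H5NH+] = 0.005618/0.05112 = 0.1099 M.
Ka(C5H5NH+) = Kw/Kb = 1.0e-14 / 1.7 x 10^-9 = 5.88e-6.
[H^+] = sqrt(Ka x [C5H5NH+]) = sqrt(5.88e-6 x 0.1099) = 0.000804 M.
pH = -log(0.000804) = 3.09.

3.09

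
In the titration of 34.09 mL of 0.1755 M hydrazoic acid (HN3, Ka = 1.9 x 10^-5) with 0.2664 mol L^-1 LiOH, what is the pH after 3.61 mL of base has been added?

4.00

Initial n(HN3) = 0.1755 x 0.03409 = 0.005983 mol.
n(LiOH) added = 0.2664 x 0.003610 = 0.0009617 mol, converting that many moles of HN3 to N3-.
Remaining n(HN3) = 0.005021 mol; n(N3-) = 0.0009617 mol.
By Henderson-Hasselbalch, pH = pKa + log([A^-]/[HA]) = 4.72 + log(0.0009617/0.005021) = 4.72 + (-0.72) = 4.00.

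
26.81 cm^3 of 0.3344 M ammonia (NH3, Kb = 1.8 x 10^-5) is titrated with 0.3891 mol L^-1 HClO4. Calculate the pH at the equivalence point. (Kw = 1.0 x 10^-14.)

n(NH3) = 0.3344 x 0.02681 = 0.008965 mol; V(HClO4) at equivalence = 0.008965/0.3891 = 0.02304 L.
At equivalence the base is fully converted to NH4+; total volume = 0.04985 L, so [NH4+] = 0.008965/0.04985 = 0.1798 M.
Ka(NH4+) = Kw/Kb = 1.0e-14 / 1.8 x 10^-5 = 5.56e-10.
[H^+] = sqrt(Ka x [NH4+]) = sqrt(5.56e-10 x 0.1798) = 1.00e-5 M.
pH = -log(1.00e-5) = 5.00.

5.00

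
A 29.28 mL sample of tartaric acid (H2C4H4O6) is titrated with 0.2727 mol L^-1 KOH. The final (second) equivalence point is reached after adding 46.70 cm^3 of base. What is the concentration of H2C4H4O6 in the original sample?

n(KOH) = 0.2727 x 0.04670 = 0.01274 mol.
At the final (second) equivalence point, 2 mol OH^- react per mol H2C4H4O6, so n(H2C4H4O6) = 0.01274 / 2 = 0.006368 mol.
[H2C4H4O6] = 0.006368 / 0.02928 L = 0.217 M.

0.217 M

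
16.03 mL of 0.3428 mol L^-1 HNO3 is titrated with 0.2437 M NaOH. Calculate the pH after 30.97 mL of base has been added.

n(acid) = 0.3428 x 0.01603 = 0.005495 mol; n(NaOH) added = 0.2437 x 0.03097 = 0.007547 mol.
Base is in excess by 0.007547 - 0.005495 = 0.002052 mol in a total volume of 0.04700 L.
[OH^-] = 0.002052/0.04700 = 0.04367 M, so pOH = 1.36 and pH = 14.00 - 1.36 = 12.64.

12.64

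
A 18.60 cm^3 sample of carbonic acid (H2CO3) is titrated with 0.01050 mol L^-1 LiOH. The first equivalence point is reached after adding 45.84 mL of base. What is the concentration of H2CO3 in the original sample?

0.0259 M

n(LiOH) = 0.01050 x 0.04584 = 0.0004813 mol.
At the first equivalence point, 1 mol OH^- react per mol H2CO3, so n(H2CO3) = 0.0004813 / 1 = 0.0004813 mol.
[H2CO3] = 0.0004813 / 0.01860 L = 0.0259 M.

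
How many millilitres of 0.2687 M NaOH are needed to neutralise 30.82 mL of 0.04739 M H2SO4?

n(H2SO4) = 0.04739 mol/L x 0.03082 L = 0.001461 mol.
The neutralisation is 1 H2SO4 : 2 NaOH, so n(NaOH) = 0.001461 x 2/1 = 0.002921 mol.
V(NaOH) = 0.002921 / 0.2687 = 0.01087 L = 10.9 mL.

10.9 mL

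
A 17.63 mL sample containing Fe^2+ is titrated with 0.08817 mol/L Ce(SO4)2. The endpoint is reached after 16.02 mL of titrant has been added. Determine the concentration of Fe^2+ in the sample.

n(Ce(SO4)2) = 0.08817 x 0.01602 = 0.001412 mol.
From the balanced equation, 1 mol Ce(SO4)2 reacts with 1 mol Fe^2+, so n(Fe^2+) = 0.001412 x 1/1 = 0.001412 mol.
[Fe^2+] = 0.001412 / 0.01763 L = 0.0801 M.

0.0801 M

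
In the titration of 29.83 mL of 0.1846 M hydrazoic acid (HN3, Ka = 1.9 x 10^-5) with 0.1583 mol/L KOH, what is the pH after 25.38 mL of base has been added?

Initial n(HN3) = 0.1846 x 0.02983 = 0.005507 mol.
n(KOH) added = 0.1583 x 0.02538 = 0.004018 mol, converting that many moles of HN3 to N3-.
Remaining n(HN3) = 0.001489 mol; n(N3-) = 0.004018 mol.
By Henderson-Hasselbalch, pH = pKa + log([A^-]/[HA]) = 4.72 + log(0.004018/0.001489) = 4.72 + (+0.43) = 5.15.

5.15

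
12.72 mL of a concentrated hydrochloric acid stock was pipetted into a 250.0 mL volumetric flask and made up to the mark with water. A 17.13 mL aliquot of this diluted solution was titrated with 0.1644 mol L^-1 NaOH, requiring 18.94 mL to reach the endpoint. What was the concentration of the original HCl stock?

3.57 M

n(NaOH) = 0.1644 x 0.01894 = 0.003114 mol.
n(HCl) in the aliquot = 0.003114 mol.
[diluted HCl] = 0.003114 / 0.01713 = 0.1818 M.
Dilution factor = 250.0/12.72 = 19.65, so [stock] = 0.1818 x 19.65 = 3.57 M.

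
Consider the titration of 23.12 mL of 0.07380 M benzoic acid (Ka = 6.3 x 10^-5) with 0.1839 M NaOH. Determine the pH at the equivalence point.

n(C6H5COOH) = 0.07380 x 0.02312 = 0.001706 mol; V(NaOH) at equivalence = 0.001706/0.1839 = 0.009278 L.
At equivalence all the acid is converted to C6H5COO-; total volume = 0.02312 + 0.009278 = 0.03240 L, so [C6H5COO-] = 0.001706/0.03240 = 0.05267 M.
Kb = Kw/Ka = 1.0e-14 / 6.3 x 10^-5 = 1.59e-10.
[OH^-] = sqrt(Kb x [C6H5COO-]) = sqrt(1.59e-10 x 0.05267) = 2.89e-6 M.
pOH = 5.54, so pH = 14.00 - 5.54 = 8.46.

8.46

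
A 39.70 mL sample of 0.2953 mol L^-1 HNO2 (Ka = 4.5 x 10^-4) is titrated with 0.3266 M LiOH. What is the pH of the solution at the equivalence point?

n(HNO2) = 0.2953 x 0.03970 = 0.01172 mol; V(LiOH) at equivalence = 0.01172/0.3266 = 0.03590 L.
At equivalence all the acid is converted to NO2-; total volume = 0.03970 + 0.03590 = 0.07560 L, so [NO2-] = 0.01172/0.07560 = 0.1551 M.
Kb = Kw/Ka = 1.0e-14 / 4.5 x 10^-4 = 2.22e-11.
[OH^-] = sqrt(Kb x [NO2-]) = sqrt(2.22e-11 x 0.1551) = 1.86e-6 M.
pOH = 5.73, so pH = 14.00 - 5.73 = 8.27.

8.27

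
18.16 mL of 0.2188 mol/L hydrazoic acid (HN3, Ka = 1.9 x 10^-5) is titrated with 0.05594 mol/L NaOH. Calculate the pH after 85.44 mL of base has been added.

11.89

n(acid) = 0.2188 x 0.01816 = 0.003973 mol; n(NaOH) added = 0.05594 x 0.08544 = 0.004780 mol.
Base is in excess by 0.004780 - 0.003973 = 0.0008061 mol in a total volume of 0.1036 L.
[OH^-] = 0.0008061/0.1036 = 0.007781 M, so pOH = 2.11 and pH = 14.00 - 2.11 = 11.89.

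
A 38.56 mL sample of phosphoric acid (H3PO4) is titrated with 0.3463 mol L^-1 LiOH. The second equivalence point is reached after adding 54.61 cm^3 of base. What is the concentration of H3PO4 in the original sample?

0.245 M

n(LiOH) = 0.3463 x 0.05461 = 0.01891 mol.
At the second equivalence point, 2 mol OH^- react per mol H3PO4, so n(H3PO4) = 0.01891 / 2 = 0.009456 mol.
[H3PO4] = 0.009456 / 0.03856 L = 0.245 M.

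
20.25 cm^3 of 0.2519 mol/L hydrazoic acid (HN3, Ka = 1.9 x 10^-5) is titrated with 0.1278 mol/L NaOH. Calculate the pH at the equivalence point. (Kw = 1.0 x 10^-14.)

8.82

n(HN3) = 0.2519 x 0.02025 = 0.005101 mol; V(NaOH) at equivalence = 0.005101/0.1278 = 0.03991 L.
At equivalence all the acid is converted to N3-; total volume = 0.02025 + 0.03991 = 0.06016 L, so [N3-] = 0.005101/0.06016 = 0.08478 M.
Kb = Kw/Ka = 1.0e-14 / 1.9 x 10^-5 = 5.26e-10.
[OH^-] = sqrt(Kb x [N3-]) = sqrt(5.26e-10 x 0.08478) = 6.68e-6 M.
pOH = 5.18, so pH = 14.00 - 5.18 = 8.82.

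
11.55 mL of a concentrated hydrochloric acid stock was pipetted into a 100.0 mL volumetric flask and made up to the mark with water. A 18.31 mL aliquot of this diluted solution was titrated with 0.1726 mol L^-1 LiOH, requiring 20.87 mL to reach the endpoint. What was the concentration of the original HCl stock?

n(LiOH) = 0.1726 x 0.02087 = 0.003602 mol.
n(HCl) in the aliquot = 0.003602 mol.
[diluted HCl] = 0.003602 / 0.01831 = 0.1967 M.
Dilution factor = 100.0/11.55 = 8.658, so [stock] = 0.1967 x 8.658 = 1.70 M.

1.70 M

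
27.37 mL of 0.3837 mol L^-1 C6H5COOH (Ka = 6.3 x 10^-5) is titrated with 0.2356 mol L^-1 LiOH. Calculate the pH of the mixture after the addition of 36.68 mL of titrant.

Initial n(C6H5COOH) = 0.3837 x 0.02737 = 0.01050 mol.
n(LiOH) added = 0.2356 x 0.03668 = 0.008642 mol, converting that many moles of C6H5COOH to C6H5COO-.
Remaining n(C6H5COOH) = 0.001860 mol; n(C6H5COO-) = 0.008642 mol.
By Henderson-Hasselbalch, pH = pKa + log([A^-]/[HA]) = 4.20 + log(0.008642/0.001860) = 4.20 + (+0.67) = 4.87.

4.87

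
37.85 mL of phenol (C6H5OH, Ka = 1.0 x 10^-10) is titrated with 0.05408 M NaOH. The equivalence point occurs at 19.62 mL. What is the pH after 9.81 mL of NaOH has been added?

9.81 mL is exactly half the equivalence volume (19.62/2), i.e. the half-equivalence point.
There, n(HA) = n(A^-), so pH = pKa = -log(1.0 x 10^-10) = 10.00.

10.00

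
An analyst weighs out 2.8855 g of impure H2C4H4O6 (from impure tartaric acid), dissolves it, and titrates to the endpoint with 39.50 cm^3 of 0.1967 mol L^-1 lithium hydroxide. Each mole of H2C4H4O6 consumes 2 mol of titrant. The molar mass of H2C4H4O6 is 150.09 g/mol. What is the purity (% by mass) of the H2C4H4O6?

n(LiOH) = 0.1967 x 0.03950 = 0.007770 mol.
n(H2C4H4O6) = 0.007770 / 2 = 0.003885 mol.
mass of H2C4H4O6 = 0.003885 x 150.09 = 0.5831 g.
% purity = 0.5831 / 2.8855 x 100 = 20.2%.

20.2%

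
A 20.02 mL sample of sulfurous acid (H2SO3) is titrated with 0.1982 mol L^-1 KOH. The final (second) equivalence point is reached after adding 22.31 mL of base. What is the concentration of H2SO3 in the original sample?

n(KOH) = 0.1982 x 0.02231 = 0.004422 mol.
At the final (second) equivalence point, 2 mol OH^- react per mol H2SO3, so n(H2SO3) = 0.004422 / 2 = 0.002211 mol.
[H2SO3] = 0.002211 / 0.02002 L = 0.110 M.

0.110 M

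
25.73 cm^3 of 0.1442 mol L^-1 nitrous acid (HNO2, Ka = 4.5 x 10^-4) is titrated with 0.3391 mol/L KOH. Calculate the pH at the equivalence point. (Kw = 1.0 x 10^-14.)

n(HNO2) = 0.1442 x 0.02573 = 0.003710 mol; V(KOH) at equivalence = 0.003710/0.3391 = 0.01094 L.
At equivalence all the acid is converted to NO2-; total volume = 0.02573 + 0.01094 = 0.03667 L, so [NO2-] = 0.003710/0.03667 = 0.1012 M.
Kb = Kw/Ka = 1.0e-14 / 4.5 x 10^-4 = 2.22e-11.
[OH^-] = sqrt(Kb x [NO2-]) = sqrt(2.22e-11 x 0.1012) = 1.50e-6 M.
pOH = 5.82, so pH = 14.00 - 5.82 = 8.18.

8.18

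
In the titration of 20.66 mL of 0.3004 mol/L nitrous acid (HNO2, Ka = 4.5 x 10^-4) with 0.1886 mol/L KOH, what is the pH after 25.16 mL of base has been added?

Initial n(HNO2) = 0.3004 x 0.02066 = 0.006206 mol.
n(KOH) added = 0.1886 x 0.02516 = 0.004745 mol, converting that many moles of HNO2 to NO2-.
Remaining n(HNO2) = 0.001461 mol; n(NO2-) = 0.004745 mol.
By Henderson-Hasselbalch, pH = pKa + log([A^-]/[HA]) = 3.35 + log(0.004745/0.001461) = 3.35 + (+0.51) = 3.86.

3.86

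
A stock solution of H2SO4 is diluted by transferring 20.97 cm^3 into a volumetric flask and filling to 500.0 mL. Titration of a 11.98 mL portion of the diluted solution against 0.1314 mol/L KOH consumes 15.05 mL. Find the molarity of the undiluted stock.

1.97 M

n(KOH) = 0.1314 x 0.01505 = 0.001978 mol.
n(H2SO4) in the aliquot = 0.001978 x 1/2 = 0.0009888 mol.
[diluted H2SO4] = 0.0009888 / 0.01198 = 0.08254 M.
Dilution factor = 500.0/20.97 = 23.84, so [stock] = 0.08254 x 23.84 = 1.97 M.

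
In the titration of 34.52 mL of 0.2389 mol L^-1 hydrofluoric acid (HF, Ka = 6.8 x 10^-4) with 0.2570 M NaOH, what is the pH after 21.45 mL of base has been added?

3.47

Initial n(HF) = 0.2389 x 0.03452 = 0.008247 mol.
n(NaOH) added = 0.2570 x 0.02145 = 0.005513 mol, converting that many moles of HF to F-.
Remaining n(HF) = 0.002734 mol; n(F-) = 0.005513 mol.
By Henderson-Hasselbalch, pH = pKa + log([A^-]/[HA]) = 3.17 + log(0.005513/0.002734) = 3.17 + (+0.30) = 3.47.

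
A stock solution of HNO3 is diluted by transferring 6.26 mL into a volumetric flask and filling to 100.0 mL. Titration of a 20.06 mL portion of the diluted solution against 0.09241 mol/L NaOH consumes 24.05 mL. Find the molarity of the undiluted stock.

n(NaOH) = 0.09241 x 0.02405 = 0.002222 mol.
n(HNO3) in the aliquot = 0.002222 mol.
[diluted HNO3] = 0.002222 / 0.02006 = 0.1108 M.
Dilution factor = 100.0/6.260 = 15.97, so [stock] = 0.1108 x 15.97 = 1.77 M.

1.77 M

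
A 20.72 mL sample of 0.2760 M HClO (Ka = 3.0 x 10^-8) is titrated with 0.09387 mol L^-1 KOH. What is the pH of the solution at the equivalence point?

10.18

n(HClO) = 0.2760 x 0.02072 = 0.005719 mol; V(KOH) at equivalence = 0.005719/0.09387 = 0.06092 L.
At equivalence all the acid is converted to ClO-; total volume = 0.02072 + 0.06092 = 0.08164 L, so [ClO-] = 0.005719/0.08164 = 0.07005 M.
Kb = Kw/Ka = 1.0e-14 / 3.0 x 10^-8 = 3.33e-7.
[OH^-] = sqrt(Kb x [ClO-]) = sqrt(3.33e-7 x 0.07005) = 0.000153 M.
pOH = 3.82, so pH = 14.00 - 3.82 = 10.18.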